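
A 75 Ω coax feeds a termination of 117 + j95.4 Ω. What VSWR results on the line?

Γ = (Z_L − Z_0)/(Z_L + Z_0) = (42 + j95.4)/(192 + j95.4)
|Γ| = 104/214 = 0.486
VSWR = (1 + |Γ|)/(1 − |Γ|) = 1.49/0.514

VSWR ≈ 2.89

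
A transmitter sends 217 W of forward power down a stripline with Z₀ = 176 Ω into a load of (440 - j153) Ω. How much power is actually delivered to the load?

|Γ| = |(264 − j153)/(616 − j153)| = 0.481
|Γ|² = 0.231
P_refl = |Γ|²·P_inc = 50.2 W, P_del = (1 − |Γ|²)·P_inc = 167 W

P_delivered ≈ 167 W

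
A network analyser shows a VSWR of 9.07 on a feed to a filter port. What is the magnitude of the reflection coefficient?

|Γ| = (S − 1)/(S + 1) = (9.07 − 1)/(9.07 + 1) = 8.07/10.1

|Γ| ≈ 0.801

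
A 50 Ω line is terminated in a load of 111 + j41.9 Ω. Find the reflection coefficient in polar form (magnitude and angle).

Γ = (Z_L − Z_0)/(Z_L + Z_0) = (61 + j41.9)/(161 + j41.9)
|Γ| = 74/166 = 0.445

Γ ≈ 0.445 ∠ 19.9°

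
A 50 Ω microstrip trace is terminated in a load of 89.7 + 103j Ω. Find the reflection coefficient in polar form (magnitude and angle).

Γ = (Z_L − Z_0)/(Z_L + Z_0) = (39.7 + j103)/(139.7 + j103)
|Γ| = 110/174 = 0.636

Γ ≈ 0.636 ∠ 32.5°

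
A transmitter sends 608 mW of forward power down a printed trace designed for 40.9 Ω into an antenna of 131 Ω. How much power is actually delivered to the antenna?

P_delivered ≈ 441 mW

Γ = (131 − 40.9)/(131 + 40.9) = 0.524
|Γ|² = 0.275
P_refl = |Γ|²·P_inc = 167 mW, P_del = (1 − |Γ|²)·P_inc = 441 mW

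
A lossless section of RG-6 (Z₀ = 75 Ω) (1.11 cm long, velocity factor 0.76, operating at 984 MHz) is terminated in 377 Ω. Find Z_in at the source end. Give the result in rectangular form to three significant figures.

Z_in ≈ 120 − j164 Ω

λ = v/f = 0.76·c / 984 MHz = 0.232 m
βl = 2π·l/λ = 2π × 0.0479 = 17.2°
tan(βl) = tan(17.2°) = 0.31
Z_in = Z_0·(Z_L + jZ_0·tanβl)/(Z_0 + jZ_L·tanβl)
     = 75·(377 + j23.3)/(75 + j117)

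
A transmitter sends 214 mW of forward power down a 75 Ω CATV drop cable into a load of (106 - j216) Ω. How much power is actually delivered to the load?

P_delivered ≈ 85.7 mW

|Γ| = |(31 − j216)/(181 − j216)| = 0.774
|Γ|² = 0.6
P_refl = |Γ|²·P_inc = 128 mW, P_del = (1 − |Γ|²)·P_inc = 85.7 mW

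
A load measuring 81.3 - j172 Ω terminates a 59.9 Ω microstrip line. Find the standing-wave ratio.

Γ = (Z_L − Z_0)/(Z_L + Z_0) = (21.4 − j172)/(141.2 − j172)
|Γ| = 173/223 = 0.779
VSWR = (1 + |Γ|)/(1 − |Γ|) = 1.78/0.221

VSWR ≈ 8.04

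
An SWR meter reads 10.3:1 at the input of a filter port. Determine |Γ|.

|Γ| ≈ 0.823

|Γ| = (S − 1)/(S + 1) = (10.3 − 1)/(10.3 + 1) = 9.3/11.3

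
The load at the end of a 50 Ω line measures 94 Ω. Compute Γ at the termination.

Γ = (Z_L − Z_0)/(Z_L + Z_0) = (94 − 50)/(94 + 50) = 44/144

Γ = 0.306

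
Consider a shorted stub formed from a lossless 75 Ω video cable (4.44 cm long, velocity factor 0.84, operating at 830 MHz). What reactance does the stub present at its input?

X_in ≈ 98.3 Ω (inductive)

λ = v/f = 0.84·c / 830 MHz = 0.304 m
βl = 2π·l/λ = 2π × 0.146 = 52.6°
tan(βl) = 1.31
For a shorted stub, Z_in = jZ_0·tan(βl)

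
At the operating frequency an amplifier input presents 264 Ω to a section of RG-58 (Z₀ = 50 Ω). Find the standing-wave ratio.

VSWR ≈ 5.28

Γ = (264 − 50)/(264 + 50) = 0.682
VSWR = (1 + 0.682)/(1 − 0.682)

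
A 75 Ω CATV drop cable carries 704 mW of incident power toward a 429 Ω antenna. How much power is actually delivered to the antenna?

P_delivered ≈ 357 mW

Γ = (429 − 75)/(429 + 75) = 0.702
|Γ|² = 0.493
P_refl = |Γ|²·P_inc = 347 mW, P_del = (1 − |Γ|²)·P_inc = 357 mW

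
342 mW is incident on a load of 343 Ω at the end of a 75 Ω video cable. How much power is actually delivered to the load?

Γ = (343 − 75)/(343 + 75) = 0.641
|Γ|² = 0.411
P_refl = |Γ|²·P_inc = 141 mW, P_del = (1 − |Γ|²)·P_inc = 201 mW

P_delivered ≈ 201 mW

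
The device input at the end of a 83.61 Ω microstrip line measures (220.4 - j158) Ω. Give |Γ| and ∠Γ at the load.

Γ = (Z_L − Z_0)/(Z_L + Z_0) = (136.8 − j158)/(304 − j158)
|Γ| = 209/343 = 0.61

Γ ≈ 0.61 ∠ -21.7°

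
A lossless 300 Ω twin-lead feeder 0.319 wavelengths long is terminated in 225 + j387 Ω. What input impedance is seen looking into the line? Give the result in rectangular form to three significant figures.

Z_in ≈ 75.2 − j36.8 Ω

βl = 2π × 0.319 = 115°
tan(βl) = tan(115°) = -2.16
Z_in = Z_0·(Z_L + jZ_0·tanβl)/(Z_0 + jZ_L·tanβl)
     = 300·(225 − j261)/(1140 − j486)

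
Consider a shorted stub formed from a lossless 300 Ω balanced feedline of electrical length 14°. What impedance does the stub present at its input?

tan(βl) = 0.249
For a shorted stub, Z_in = jZ_0·tan(βl)

Z_in ≈ +j74.8 Ω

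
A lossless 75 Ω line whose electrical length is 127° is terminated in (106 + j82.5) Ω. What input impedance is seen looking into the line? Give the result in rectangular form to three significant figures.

tan(βl) = tan(127°) = -1.33
Z_in = Z_0·(Z_L + jZ_0·tanβl)/(Z_0 + jZ_L·tanβl)
     = 75·(106 − j17)/(184 − j141)

Z_in ≈ 30.6 + j16.4 Ω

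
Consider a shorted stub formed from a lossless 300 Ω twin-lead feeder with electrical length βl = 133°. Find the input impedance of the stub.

tan(βl) = -1.07
For a shorted stub, Z_in = jZ_0·tan(βl)

Z_in ≈ −j322 Ω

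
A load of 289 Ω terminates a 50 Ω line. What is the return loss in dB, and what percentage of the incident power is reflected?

Γ = (289 − 50)/(289 + 50) = 0.705
RL = −20·log₁₀(0.705) = 3.04 dB
P_refl/P_inc = |Γ|² = 0.497

RL ≈ 3.04 dB; 49.7% of incident power reflected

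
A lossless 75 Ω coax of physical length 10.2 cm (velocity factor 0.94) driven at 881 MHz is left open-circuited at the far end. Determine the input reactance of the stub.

X_in ≈ 34.5 Ω (inductive)

λ = v/f = 0.94·c / 881 MHz = 0.32 m
βl = 2π·l/λ = 2π × 0.319 = 115°
tan(βl) = -2.17
For an open-circuited stub, Z_in = −jZ_0·cot(βl) = −jZ_0/tan(βl)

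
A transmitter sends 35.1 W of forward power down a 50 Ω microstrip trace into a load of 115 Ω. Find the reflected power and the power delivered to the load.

P_reflected ≈ 5.45 W; P_delivered ≈ 29.7 W

Γ = (115 − 50)/(115 + 50) = 0.394
|Γ|² = 0.155
P_refl = |Γ|²·P_inc = 5.45 W, P_del = (1 − |Γ|²)·P_inc = 29.7 W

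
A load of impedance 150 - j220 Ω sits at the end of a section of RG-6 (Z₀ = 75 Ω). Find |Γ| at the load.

|Γ| ≈ 0.739

Γ = (Z_L − Z_0)/(Z_L + Z_0) = (75 − j220)/(225 − j220)
|Γ| = 232/315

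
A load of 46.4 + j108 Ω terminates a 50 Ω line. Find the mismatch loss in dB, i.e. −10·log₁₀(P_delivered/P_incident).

Γ = (-3.6 + j108)/(96.4 + j108), |Γ| = 0.746
|Γ|² = 0.557, so P_del/P_inc = 1 − |Γ|² = 0.443
ML = −10·log₁₀(1 − |Γ|²)

mismatch loss ≈ 3.54 dB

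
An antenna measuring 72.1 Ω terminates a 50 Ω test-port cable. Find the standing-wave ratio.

VSWR ≈ 1.44

Γ = (72.1 − 50)/(72.1 + 50) = 0.181
VSWR = (1 + 0.181)/(1 − 0.181)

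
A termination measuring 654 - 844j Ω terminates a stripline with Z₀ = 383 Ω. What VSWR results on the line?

VSWR ≈ 4.93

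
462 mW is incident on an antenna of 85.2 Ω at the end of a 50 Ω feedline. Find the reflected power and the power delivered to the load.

Γ = (85.2 − 50)/(85.2 + 50) = 0.26
|Γ|² = 0.0678
P_refl = |Γ|²·P_inc = 31.3 mW, P_del = (1 − |Γ|²)·P_inc = 431 mW

P_reflected ≈ 31.3 mW; P_delivered ≈ 431 mW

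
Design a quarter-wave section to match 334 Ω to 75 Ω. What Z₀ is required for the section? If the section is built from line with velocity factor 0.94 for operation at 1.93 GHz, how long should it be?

Z_qwt ≈ 158 Ω; length ≈ 3.65 cm

Z_qwt = √(Z_0·R_L) = √(75 × 334) = √25050
λ = 0.94·c/f = 0.146 m, so l = λ/4 = 0.0365 m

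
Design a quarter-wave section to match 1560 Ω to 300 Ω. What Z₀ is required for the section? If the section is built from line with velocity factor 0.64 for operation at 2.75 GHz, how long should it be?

Z_qwt ≈ 684 Ω; length ≈ 1.75 cm

Z_qwt = √(Z_0·R_L) = √(300 × 1560) = √468000
λ = 0.64·c/f = 0.0698 m, so l = λ/4 = 0.0175 m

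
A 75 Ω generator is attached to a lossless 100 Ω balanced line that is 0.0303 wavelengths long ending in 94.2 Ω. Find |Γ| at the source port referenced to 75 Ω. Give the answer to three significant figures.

|Γ| ≈ 0.116

βl = 2π × 0.0303 = 10.9°
tan(βl) = 0.193
Z_in = Z_0·(Z_L + jZ_0·tanβl)/(Z_0 + jZ_L·tanβl) = 94.6 + j2.1 Ω
Γ_s = (Z_in − Z_s)/(Z_in + Z_s) = (19.6 + j2.1)/(170 + j2.1), |Γ_s| = 0.116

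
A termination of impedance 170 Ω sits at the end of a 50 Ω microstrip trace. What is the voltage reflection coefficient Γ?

Γ = (Z_L − Z_0)/(Z_L + Z_0) = (170 − 50)/(170 + 50) = 120/220

Γ = 0.545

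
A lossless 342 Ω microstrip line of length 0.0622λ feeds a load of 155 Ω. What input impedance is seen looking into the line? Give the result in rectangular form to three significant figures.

βl = 2π × 0.0622 = 22.4°
tan(βl) = tan(22.4°) = 0.412
Z_in = Z_0·(Z_L + jZ_0·tanβl)/(Z_0 + jZ_L·tanβl)
     = 342·(155 + j141)/(342 + j63.9)

Z_in ≈ 175 + j108 Ω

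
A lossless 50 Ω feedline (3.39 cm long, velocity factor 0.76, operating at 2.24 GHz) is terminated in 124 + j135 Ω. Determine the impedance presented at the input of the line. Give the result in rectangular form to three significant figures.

Z_in ≈ 9.78 + j15.8 Ω

λ = v/f = 0.76·c / 2.24 GHz = 0.102 m
βl = 2π·l/λ = 2π × 0.333 = 120°
tan(βl) = tan(120°) = -1.74
Z_in = Z_0·(Z_L + jZ_0·tanβl)/(Z_0 + jZ_L·tanβl)
     = 50·(124 + j48)/(285 − j216)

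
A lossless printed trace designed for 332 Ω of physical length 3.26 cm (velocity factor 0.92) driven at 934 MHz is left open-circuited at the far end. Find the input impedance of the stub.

λ = v/f = 0.92·c / 934 MHz = 0.296 m
βl = 2π·l/λ = 2π × 0.11 = 39.7°
tan(βl) = 0.831
For an open-circuited stub, Z_in = −jZ_0·cot(βl) = −jZ_0/tan(βl)

Z_in ≈ −j400 Ω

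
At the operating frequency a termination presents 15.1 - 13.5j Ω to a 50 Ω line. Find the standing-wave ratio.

Γ = (Z_L − Z_0)/(Z_L + Z_0) = (-34.9 − j13.5)/(65.1 − j13.5)
|Γ| = 37.4/66.5 = 0.563
VSWR = (1 + |Γ|)/(1 − |Γ|) = 1.56/0.437

VSWR ≈ 3.57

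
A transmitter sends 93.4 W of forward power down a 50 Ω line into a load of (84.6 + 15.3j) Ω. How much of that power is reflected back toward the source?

|Γ| = |(34.6 + j15.3)/(134.6 + j15.3)| = 0.279
|Γ|² = 0.078
P_refl = |Γ|²·P_inc = 7.28 W, P_del = (1 − |Γ|²)·P_inc = 86.1 W

P_reflected ≈ 7.28 W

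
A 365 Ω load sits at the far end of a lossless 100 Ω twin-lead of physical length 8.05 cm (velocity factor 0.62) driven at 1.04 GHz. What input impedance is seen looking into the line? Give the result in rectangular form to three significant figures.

Z_in ≈ 168 + j166 Ω

λ = v/f = 0.62·c / 1.04 GHz = 0.179 m
βl = 2π·l/λ = 2π × 0.45 = 162°
tan(βl) = tan(162°) = -0.324
Z_in = Z_0·(Z_L + jZ_0·tanβl)/(Z_0 + jZ_L·tanβl)
     = 100·(365 − j32.4)/(100 − j118)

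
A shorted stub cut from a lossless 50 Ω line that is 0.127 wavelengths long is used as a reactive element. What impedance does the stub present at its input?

βl = 2π × 0.127 = 45.7°
tan(βl) = 1.03
For a shorted stub, Z_in = jZ_0·tan(βl)

Z_in ≈ +j51.3 Ω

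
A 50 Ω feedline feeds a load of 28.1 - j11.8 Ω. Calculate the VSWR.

Γ = (Z_L − Z_0)/(Z_L + Z_0) = (-21.9 − j11.8)/(78.1 − j11.8)
|Γ| = 24.9/79 = 0.315
VSWR = (1 + |Γ|)/(1 − |Γ|) = 1.31/0.685

VSWR ≈ 1.92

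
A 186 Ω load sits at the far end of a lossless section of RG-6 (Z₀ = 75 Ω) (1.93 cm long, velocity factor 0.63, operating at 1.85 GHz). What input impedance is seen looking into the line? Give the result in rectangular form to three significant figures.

Z_in ≈ 34.3 − j24.7 Ω

λ = v/f = 0.63·c / 1.85 GHz = 0.102 m
βl = 2π·l/λ = 2π × 0.189 = 68°
tan(βl) = tan(68°) = 2.48
Z_in = Z_0·(Z_L + jZ_0·tanβl)/(Z_0 + jZ_L·tanβl)
     = 75·(186 + j186)/(75 + j461)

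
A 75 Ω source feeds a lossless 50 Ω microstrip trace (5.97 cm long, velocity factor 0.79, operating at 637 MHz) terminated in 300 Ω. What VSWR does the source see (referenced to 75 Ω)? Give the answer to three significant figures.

VSWR ≈ 7.6

λ = v/f = 0.79·c / 637 MHz = 0.372 m
βl = 2π·l/λ = 2π × 0.16 = 57.8°
tan(βl) = 1.59
Z_in = Z_0·(Z_L + jZ_0·tanβl)/(Z_0 + jZ_L·tanβl) = 11.5 − j30.3 Ω
Γ_s = (Z_in − Z_s)/(Z_in + Z_s) = (-63.5 − j30.3)/(86.5 − j30.3), |Γ_s| = 0.767
VSWR = (1 + |Γ_s|)/(1 − |Γ_s|)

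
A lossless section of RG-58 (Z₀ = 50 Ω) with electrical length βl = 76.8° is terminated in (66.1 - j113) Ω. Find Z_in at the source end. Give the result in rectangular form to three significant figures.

Z_in ≈ 8.75 + j4.78 Ω

tan(βl) = tan(76.8°) = 4.26
Z_in = Z_0·(Z_L + jZ_0·tanβl)/(Z_0 + jZ_L·tanβl)
     = 50·(66.1 + j100)/(532 + j282)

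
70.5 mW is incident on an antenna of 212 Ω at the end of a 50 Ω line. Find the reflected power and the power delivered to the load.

P_reflected ≈ 27 mW; P_delivered ≈ 43.5 mW

Γ = (212 − 50)/(212 + 50) = 0.618
|Γ|² = 0.382
P_refl = |Γ|²·P_inc = 27 mW, P_del = (1 − |Γ|²)·P_inc = 43.5 mW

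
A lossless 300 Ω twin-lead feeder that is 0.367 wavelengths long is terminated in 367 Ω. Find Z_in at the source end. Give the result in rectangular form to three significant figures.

Z_in ≈ 288 + j58.2 Ω

βl = 2π × 0.367 = 132°
tan(βl) = tan(132°) = -1.11
Z_in = Z_0·(Z_L + jZ_0·tanβl)/(Z_0 + jZ_L·tanβl)
     = 300·(367 − j332)/(300 − j406)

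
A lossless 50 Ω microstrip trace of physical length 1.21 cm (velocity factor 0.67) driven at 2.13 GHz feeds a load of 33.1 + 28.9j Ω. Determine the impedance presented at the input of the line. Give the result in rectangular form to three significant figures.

λ = v/f = 0.67·c / 2.13 GHz = 0.0944 m
βl = 2π·l/λ = 2π × 0.128 = 46.2°
tan(βl) = tan(46.2°) = 1.04
Z_in = Z_0·(Z_L + jZ_0·tanβl)/(Z_0 + jZ_L·tanβl)
     = 50·(33.1 + j81)/(19.9 + j34.5)

Z_in ≈ 109 + j14.9 Ω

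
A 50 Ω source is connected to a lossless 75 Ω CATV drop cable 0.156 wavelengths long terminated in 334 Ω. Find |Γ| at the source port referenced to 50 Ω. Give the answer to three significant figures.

|Γ| ≈ 0.612

βl = 2π × 0.156 = 56.2°
tan(βl) = 1.49
Z_in = Z_0·(Z_L + jZ_0·tanβl)/(Z_0 + jZ_L·tanβl) = 23.9 − j46.7 Ω
Γ_s = (Z_in − Z_s)/(Z_in + Z_s) = (-26.1 − j46.7)/(73.9 − j46.7), |Γ_s| = 0.612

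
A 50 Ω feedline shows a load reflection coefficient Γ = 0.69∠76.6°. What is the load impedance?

Z_L ≈ 22.7 + j58 Ω

Z_L = Z_0·(1 + Γ)/(1 − Γ) = 50·(1.16 + j0.671)/(0.84 − j0.671)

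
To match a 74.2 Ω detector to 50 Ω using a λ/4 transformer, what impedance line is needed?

Z_qwt ≈ 60.9 Ω

Z_qwt = √(Z_0·R_L) = √(50 × 74.2) = √3710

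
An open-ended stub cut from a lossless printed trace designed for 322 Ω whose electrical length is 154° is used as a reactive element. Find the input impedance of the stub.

tan(βl) = -0.488
For an open-ended stub, Z_in = −jZ_0·cot(βl) = −jZ_0/tan(βl)

Z_in ≈ +j660 Ω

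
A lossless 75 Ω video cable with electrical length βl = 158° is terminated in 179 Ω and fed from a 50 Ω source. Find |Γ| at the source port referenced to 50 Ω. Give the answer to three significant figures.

tan(βl) = -0.404
Z_in = Z_0·(Z_L + jZ_0·tanβl)/(Z_0 + jZ_L·tanβl) = 108 + j73.7 Ω
Γ_s = (Z_in − Z_s)/(Z_in + Z_s) = (57.9 + j73.7)/(158 + j73.7), |Γ_s| = 0.538

|Γ| ≈ 0.538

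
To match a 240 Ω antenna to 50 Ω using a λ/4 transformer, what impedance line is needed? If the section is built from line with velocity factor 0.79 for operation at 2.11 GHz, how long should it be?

Z_qwt = √(Z_0·R_L) = √(50 × 240) = √12000
λ = 0.79·c/f = 0.112 m, so l = λ/4 = 0.0281 m

Z_qwt ≈ 110 Ω; length ≈ 2.81 cm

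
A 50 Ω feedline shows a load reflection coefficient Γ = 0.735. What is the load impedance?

Z_L = Z_0·(1 + Γ)/(1 − Γ) = 50·(1.73)/(0.265)

Z_L ≈ 327 Ω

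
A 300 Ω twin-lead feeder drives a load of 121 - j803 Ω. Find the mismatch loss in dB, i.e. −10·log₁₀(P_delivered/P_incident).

Γ = (-179 − j803)/(421 − j803), |Γ| = 0.907
|Γ|² = 0.823, so P_del/P_inc = 1 − |Γ|² = 0.177
ML = −10·log₁₀(1 − |Γ|²)

mismatch loss ≈ 7.53 dB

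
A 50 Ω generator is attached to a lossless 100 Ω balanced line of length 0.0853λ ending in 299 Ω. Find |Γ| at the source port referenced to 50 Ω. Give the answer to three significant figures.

|Γ| ≈ 0.661

βl = 2π × 0.0853 = 30.7°
tan(βl) = 0.594
Z_in = Z_0·(Z_L + jZ_0·tanβl)/(Z_0 + jZ_L·tanβl) = 97.4 − j114 Ω
Γ_s = (Z_in − Z_s)/(Z_in + Z_s) = (47.4 − j114)/(147 − j114), |Γ_s| = 0.661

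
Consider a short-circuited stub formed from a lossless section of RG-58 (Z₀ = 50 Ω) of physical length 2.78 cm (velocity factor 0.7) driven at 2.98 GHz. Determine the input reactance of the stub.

λ = v/f = 0.7·c / 2.98 GHz = 0.0705 m
βl = 2π·l/λ = 2π × 0.394 = 142°
tan(βl) = -0.781
For a short-circuited stub, Z_in = jZ_0·tan(βl)

X_in ≈ -39 Ω (capacitive)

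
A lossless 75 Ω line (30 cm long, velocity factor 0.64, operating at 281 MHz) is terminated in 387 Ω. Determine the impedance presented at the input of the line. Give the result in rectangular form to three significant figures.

Z_in ≈ 84.6 + j146 Ω

λ = v/f = 0.64·c / 281 MHz = 0.683 m
βl = 2π·l/λ = 2π × 0.439 = 158°
tan(βl) = tan(158°) = -0.403
Z_in = Z_0·(Z_L + jZ_0·tanβl)/(Z_0 + jZ_L·tanβl)
     = 75·(387 − j30.2)/(75 − j156)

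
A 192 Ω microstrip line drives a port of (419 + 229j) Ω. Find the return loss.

Γ = (227 + j229)/(611 + j229), |Γ| = 0.494
RL = −20·log₁₀|Γ| = −20·log₁₀(0.494)

RL ≈ 6.12 dB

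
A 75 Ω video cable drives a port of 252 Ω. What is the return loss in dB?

RL ≈ 5.33 dB

Γ = (252 − 75)/(252 + 75) = 0.541
RL = −20·log₁₀|Γ| = −20·log₁₀(0.541)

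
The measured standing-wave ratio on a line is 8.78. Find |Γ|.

|Γ| ≈ 0.796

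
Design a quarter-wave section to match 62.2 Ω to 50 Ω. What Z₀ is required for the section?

Z_qwt = √(Z_0·R_L) = √(50 × 62.2) = √3110

Z_qwt ≈ 55.8 Ω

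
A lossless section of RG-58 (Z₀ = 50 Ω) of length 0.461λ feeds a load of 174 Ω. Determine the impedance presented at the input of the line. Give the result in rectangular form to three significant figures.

Z_in ≈ 105 + j79.1 Ω

βl = 2π × 0.461 = 166°
tan(βl) = tan(166°) = -0.25
Z_in = Z_0·(Z_L + jZ_0·tanβl)/(Z_0 + jZ_L·tanβl)
     = 50·(174 − j12.5)/(50 − j43.5)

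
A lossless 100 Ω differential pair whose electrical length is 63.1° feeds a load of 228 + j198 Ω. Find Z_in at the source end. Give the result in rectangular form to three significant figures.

tan(βl) = tan(63.1°) = 1.97
Z_in = Z_0·(Z_L + jZ_0·tanβl)/(Z_0 + jZ_L·tanβl)
     = 100·(228 + j395)/(-290 + j449)

Z_in ≈ 38.9 − j75.9 Ω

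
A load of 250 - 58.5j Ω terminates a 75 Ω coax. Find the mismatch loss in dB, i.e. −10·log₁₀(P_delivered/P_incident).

mismatch loss ≈ 1.63 dB

Γ = (175 − j58.5)/(325 − j58.5), |Γ| = 0.559
|Γ|² = 0.312, so P_del/P_inc = 1 − |Γ|² = 0.688
ML = −10·log₁₀(1 − |Γ|²)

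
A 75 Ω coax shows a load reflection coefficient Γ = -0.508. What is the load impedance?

Z_L = Z_0·(1 + Γ)/(1 − Γ) = 75·(0.492)/(1.51)

Z_L ≈ 24.5 Ω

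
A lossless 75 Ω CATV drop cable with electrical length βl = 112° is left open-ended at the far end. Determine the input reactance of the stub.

tan(βl) = -2.48
For an open-ended stub, Z_in = −jZ_0·cot(βl) = −jZ_0/tan(βl)

X_in ≈ 30.3 Ω (inductive)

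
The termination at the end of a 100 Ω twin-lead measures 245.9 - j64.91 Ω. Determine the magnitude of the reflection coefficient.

Γ = (Z_L − Z_0)/(Z_L + Z_0) = (145.9 − j64.91)/(345.9 − j64.91)
|Γ| = 160/352

|Γ| ≈ 0.454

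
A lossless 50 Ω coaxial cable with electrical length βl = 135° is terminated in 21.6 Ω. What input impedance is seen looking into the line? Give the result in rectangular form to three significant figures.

tan(βl) = tan(135°) = -1
Z_in = Z_0·(Z_L + jZ_0·tanβl)/(Z_0 + jZ_L·tanβl)
     = 50·(21.6 − j50)/(50 − j21.6)

Z_in ≈ 36.4 − j34.3 Ω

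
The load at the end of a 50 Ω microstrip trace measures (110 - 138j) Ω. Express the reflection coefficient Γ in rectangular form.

Γ ≈ 0.642 − j0.309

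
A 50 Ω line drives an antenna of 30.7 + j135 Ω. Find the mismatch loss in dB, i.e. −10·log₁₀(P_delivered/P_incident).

Γ = (-19.3 + j135)/(80.7 + j135), |Γ| = 0.867
|Γ|² = 0.752, so P_del/P_inc = 1 − |Γ|² = 0.248
ML = −10·log₁₀(1 − |Γ|²)

mismatch loss ≈ 6.05 dB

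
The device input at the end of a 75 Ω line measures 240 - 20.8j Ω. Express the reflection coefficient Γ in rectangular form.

Γ ≈ 0.526 − j0.0313

Γ = (Z_L − Z_0)/(Z_L + Z_0) = (165 − j20.8)/(315 − j20.8)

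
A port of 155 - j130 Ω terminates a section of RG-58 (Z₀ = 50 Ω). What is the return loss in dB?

Γ = (105 − j130)/(205 − j130), |Γ| = 0.688
RL = −20·log₁₀|Γ| = −20·log₁₀(0.688)

RL ≈ 3.24 dB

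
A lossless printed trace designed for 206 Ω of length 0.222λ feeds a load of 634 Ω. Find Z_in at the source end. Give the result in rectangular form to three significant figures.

Z_in ≈ 68.8 − j32.6 Ω

βl = 2π × 0.222 = 79.9°
tan(βl) = tan(79.9°) = 5.63
Z_in = Z_0·(Z_L + jZ_0·tanβl)/(Z_0 + jZ_L·tanβl)
     = 206·(634 + j1160)/(206 + j3570)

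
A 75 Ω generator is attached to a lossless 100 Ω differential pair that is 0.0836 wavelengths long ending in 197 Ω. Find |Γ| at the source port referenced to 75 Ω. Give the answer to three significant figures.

βl = 2π × 0.0836 = 30.1°
tan(βl) = 0.58
Z_in = Z_0·(Z_L + jZ_0·tanβl)/(Z_0 + jZ_L·tanβl) = 114 − j72.5 Ω
Γ_s = (Z_in − Z_s)/(Z_in + Z_s) = (39.2 − j72.5)/(189 − j72.5), |Γ_s| = 0.407

|Γ| ≈ 0.407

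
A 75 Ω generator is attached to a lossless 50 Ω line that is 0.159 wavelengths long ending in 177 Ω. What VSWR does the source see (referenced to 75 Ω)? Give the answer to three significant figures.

VSWR ≈ 4.48

βl = 2π × 0.159 = 57.2°
tan(βl) = 1.55
Z_in = Z_0·(Z_L + jZ_0·tanβl)/(Z_0 + jZ_L·tanβl) = 19.3 − j28.7 Ω
Γ_s = (Z_in − Z_s)/(Z_in + Z_s) = (-55.7 − j28.7)/(94.3 − j28.7), |Γ_s| = 0.635
VSWR = (1 + |Γ_s|)/(1 − |Γ_s|)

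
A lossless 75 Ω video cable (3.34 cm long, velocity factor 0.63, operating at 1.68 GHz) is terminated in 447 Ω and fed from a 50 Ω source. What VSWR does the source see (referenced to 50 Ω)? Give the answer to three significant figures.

VSWR ≈ 4.4

λ = v/f = 0.63·c / 1.68 GHz = 0.113 m
βl = 2π·l/λ = 2π × 0.297 = 107°
tan(βl) = -3.3
Z_in = Z_0·(Z_L + jZ_0·tanβl)/(Z_0 + jZ_L·tanβl) = 13.7 + j22.1 Ω
Γ_s = (Z_in − Z_s)/(Z_in + Z_s) = (-36.3 + j22.1)/(63.7 + j22.1), |Γ_s| = 0.63
VSWR = (1 + |Γ_s|)/(1 − |Γ_s|)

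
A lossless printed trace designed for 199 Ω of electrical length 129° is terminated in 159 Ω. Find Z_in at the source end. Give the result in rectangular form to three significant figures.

Z_in ≈ 203 − j45 Ω

tan(βl) = tan(129°) = -1.23
Z_in = Z_0·(Z_L + jZ_0·tanβl)/(Z_0 + jZ_L·tanβl)
     = 199·(159 − j246)/(199 − j196)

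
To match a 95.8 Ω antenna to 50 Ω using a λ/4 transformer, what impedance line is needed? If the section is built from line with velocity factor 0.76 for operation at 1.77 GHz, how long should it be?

Z_qwt ≈ 69.2 Ω; length ≈ 3.22 cm

Z_qwt = √(Z_0·R_L) = √(50 × 95.8) = √4790
λ = 0.76·c/f = 0.129 m, so l = λ/4 = 0.0322 m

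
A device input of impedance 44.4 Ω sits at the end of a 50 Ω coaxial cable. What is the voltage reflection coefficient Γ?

Γ = (Z_L − Z_0)/(Z_L + Z_0) = (44.4 − 50)/(44.4 + 50) = -5.6/94.4

Γ = -0.0593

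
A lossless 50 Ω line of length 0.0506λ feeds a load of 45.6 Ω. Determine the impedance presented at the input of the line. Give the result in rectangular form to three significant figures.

βl = 2π × 0.0506 = 18.2°
tan(βl) = tan(18.2°) = 0.329
Z_in = Z_0·(Z_L + jZ_0·tanβl)/(Z_0 + jZ_L·tanβl)
     = 50·(45.6 + j16.5)/(50 + j15)

Z_in ≈ 46.4 + j2.54 Ω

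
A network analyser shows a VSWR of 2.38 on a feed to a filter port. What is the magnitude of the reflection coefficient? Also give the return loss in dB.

|Γ| = (S − 1)/(S + 1) = (2.38 − 1)/(2.38 + 1) = 1.38/3.38
RL = −20·log₁₀|Γ| = −20·log₁₀(0.408)

|Γ| ≈ 0.408; return loss ≈ 7.78 dB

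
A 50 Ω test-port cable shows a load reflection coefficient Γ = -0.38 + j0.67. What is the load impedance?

Z_L = Z_0·(1 + Γ)/(1 − Γ) = 50·(0.62 + j0.67)/(1.38 − j0.67)

Z_L ≈ 8.64 + j28.5 Ω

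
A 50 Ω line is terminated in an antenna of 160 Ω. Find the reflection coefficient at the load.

Γ = 0.524

Γ = (Z_L − Z_0)/(Z_L + Z_0) = (160 − 50)/(160 + 50) = 110/210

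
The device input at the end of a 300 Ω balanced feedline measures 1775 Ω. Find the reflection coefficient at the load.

Γ = 0.711

Γ = (Z_L − Z_0)/(Z_L + Z_0) = (1775 − 300)/(1775 + 300) = 1475/2075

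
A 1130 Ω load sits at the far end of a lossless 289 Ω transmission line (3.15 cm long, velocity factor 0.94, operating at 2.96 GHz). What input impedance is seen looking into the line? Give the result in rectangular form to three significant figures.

λ = v/f = 0.94·c / 2.96 GHz = 0.0953 m
βl = 2π·l/λ = 2π × 0.331 = 119°
tan(βl) = tan(119°) = -1.8
Z_in = Z_0·(Z_L + jZ_0·tanβl)/(Z_0 + jZ_L·tanβl)
     = 289·(1130 − j521)/(289 − j2040)

Z_in ≈ 94.8 + j147 Ω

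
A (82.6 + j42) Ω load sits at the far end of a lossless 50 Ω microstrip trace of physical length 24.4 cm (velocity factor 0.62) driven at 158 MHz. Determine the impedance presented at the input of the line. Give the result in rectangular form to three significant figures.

λ = v/f = 0.62·c / 158 MHz = 1.18 m
βl = 2π·l/λ = 2π × 0.207 = 74.6°
tan(βl) = tan(74.6°) = 3.63
Z_in = Z_0·(Z_L + jZ_0·tanβl)/(Z_0 + jZ_L·tanβl)
     = 50·(82.6 + j224)/(-103 + j300)

Z_in ≈ 29.1 − j23.7 Ω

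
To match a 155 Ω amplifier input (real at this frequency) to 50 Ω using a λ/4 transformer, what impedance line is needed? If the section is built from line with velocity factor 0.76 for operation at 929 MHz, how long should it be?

Z_qwt ≈ 88 Ω; length ≈ 6.14 cm

Z_qwt = √(Z_0·R_L) = √(50 × 155) = √7750
λ = 0.76·c/f = 0.245 m, so l = λ/4 = 0.0614 m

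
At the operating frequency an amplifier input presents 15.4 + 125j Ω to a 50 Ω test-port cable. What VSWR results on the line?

VSWR ≈ 23.8

Γ = (Z_L − Z_0)/(Z_L + Z_0) = (-34.6 + j125)/(65.4 + j125)
|Γ| = 130/141 = 0.919
VSWR = (1 + |Γ|)/(1 − |Γ|) = 1.92/0.0806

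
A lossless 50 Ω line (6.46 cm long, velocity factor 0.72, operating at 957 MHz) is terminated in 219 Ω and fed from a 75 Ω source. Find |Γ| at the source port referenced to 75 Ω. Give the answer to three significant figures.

λ = v/f = 0.72·c / 957 MHz = 0.226 m
βl = 2π·l/λ = 2π × 0.286 = 103°
tan(βl) = -4.32
Z_in = Z_0·(Z_L + jZ_0·tanβl)/(Z_0 + jZ_L·tanβl) = 12 + j10.9 Ω
Γ_s = (Z_in − Z_s)/(Z_in + Z_s) = (-63 + j10.9)/(87 + j10.9), |Γ_s| = 0.729

|Γ| ≈ 0.729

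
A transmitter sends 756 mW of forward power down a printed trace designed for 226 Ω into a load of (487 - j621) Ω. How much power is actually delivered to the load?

P_delivered ≈ 372 mW

|Γ| = |(261 − j621)/(713 − j621)| = 0.712
|Γ|² = 0.508
P_refl = |Γ|²·P_inc = 384 mW, P_del = (1 − |Γ|²)·P_inc = 372 mW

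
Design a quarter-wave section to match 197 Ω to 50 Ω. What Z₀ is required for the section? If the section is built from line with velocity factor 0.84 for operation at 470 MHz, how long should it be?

Z_qwt ≈ 99.2 Ω; length ≈ 13.4 cm

Z_qwt = √(Z_0·R_L) = √(50 × 197) = √9850
λ = 0.84·c/f = 0.536 m, so l = λ/4 = 0.134 m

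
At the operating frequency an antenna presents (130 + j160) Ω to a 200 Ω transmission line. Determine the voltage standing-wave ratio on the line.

VSWR ≈ 2.82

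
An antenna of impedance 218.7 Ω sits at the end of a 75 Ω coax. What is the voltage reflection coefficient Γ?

Γ = 0.489

Γ = (Z_L − Z_0)/(Z_L + Z_0) = (218.7 − 75)/(218.7 + 75) = 143.7/293.7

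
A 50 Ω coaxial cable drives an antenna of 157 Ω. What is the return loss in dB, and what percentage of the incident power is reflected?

Γ = (157 − 50)/(157 + 50) = 0.517
RL = −20·log₁₀(0.517) = 5.73 dB
P_refl/P_inc = |Γ|² = 0.267

RL ≈ 5.73 dB; 26.7% of incident power reflected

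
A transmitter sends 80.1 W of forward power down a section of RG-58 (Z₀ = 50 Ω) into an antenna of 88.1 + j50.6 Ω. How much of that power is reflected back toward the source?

|Γ| = |(38.1 + j50.6)/(138.1 + j50.6)| = 0.431
|Γ|² = 0.185
P_refl = |Γ|²·P_inc = 14.9 W, P_del = (1 − |Γ|²)·P_inc = 65.2 W

P_reflected ≈ 14.9 W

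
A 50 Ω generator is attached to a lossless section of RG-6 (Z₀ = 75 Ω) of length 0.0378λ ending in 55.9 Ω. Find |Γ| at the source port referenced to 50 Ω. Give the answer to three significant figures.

βl = 2π × 0.0378 = 13.6°
tan(βl) = 0.242
Z_in = Z_0·(Z_L + jZ_0·tanβl)/(Z_0 + jZ_L·tanβl) = 57.3 + j7.82 Ω
Γ_s = (Z_in − Z_s)/(Z_in + Z_s) = (7.31 + j7.82)/(107 + j7.82), |Γ_s| = 0.0995

|Γ| ≈ 0.0995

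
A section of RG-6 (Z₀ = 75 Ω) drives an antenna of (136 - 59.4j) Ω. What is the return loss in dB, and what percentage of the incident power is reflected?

Γ = (61 − j59.4)/(211 − j59.4), |Γ| = 0.388
RL = −20·log₁₀(0.388) = 8.21 dB
P_refl/P_inc = |Γ|² = 0.151

RL ≈ 8.21 dB; 15.1% of incident power reflected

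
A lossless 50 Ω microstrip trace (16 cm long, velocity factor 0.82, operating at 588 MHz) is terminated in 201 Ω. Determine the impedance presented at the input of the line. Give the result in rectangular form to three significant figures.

Z_in ≈ 25.5 + j47.9 Ω

λ = v/f = 0.82·c / 588 MHz = 0.418 m
βl = 2π·l/λ = 2π × 0.382 = 138°
tan(βl) = tan(138°) = -0.911
Z_in = Z_0·(Z_L + jZ_0·tanβl)/(Z_0 + jZ_L·tanβl)
     = 50·(201 − j45.5)/(50 − j183)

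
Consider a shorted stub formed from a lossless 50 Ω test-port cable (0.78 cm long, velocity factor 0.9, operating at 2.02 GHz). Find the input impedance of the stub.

Z_in ≈ +j19.2 Ω

λ = v/f = 0.9·c / 2.02 GHz = 0.134 m
βl = 2π·l/λ = 2π × 0.0584 = 21°
tan(βl) = 0.384
For a shorted stub, Z_in = jZ_0·tan(βl)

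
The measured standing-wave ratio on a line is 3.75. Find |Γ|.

|Γ| = (S − 1)/(S + 1) = (3.75 − 1)/(3.75 + 1) = 2.75/4.75

|Γ| ≈ 0.579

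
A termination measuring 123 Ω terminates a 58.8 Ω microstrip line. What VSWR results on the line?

VSWR ≈ 2.09

Γ = (123 − 58.8)/(123 + 58.8) = 0.353
VSWR = (1 + 0.353)/(1 − 0.353)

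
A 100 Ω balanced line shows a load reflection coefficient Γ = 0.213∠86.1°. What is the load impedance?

Z_L = Z_0·(1 + Γ)/(1 − Γ) = 100·(1.01 + j0.213)/(0.986 − j0.213)

Z_L ≈ 93.9 + j41.8 Ω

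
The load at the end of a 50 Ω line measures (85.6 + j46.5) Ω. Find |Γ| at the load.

|Γ| ≈ 0.409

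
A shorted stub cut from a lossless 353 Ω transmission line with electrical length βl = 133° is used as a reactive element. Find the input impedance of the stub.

Z_in ≈ −j379 Ω

tan(βl) = -1.07
For a shorted stub, Z_in = jZ_0·tan(βl)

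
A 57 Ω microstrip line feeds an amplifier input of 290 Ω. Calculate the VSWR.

For a purely resistive load, VSWR = R_L/Z_0 or Z_0/R_L (whichever > 1) = 290/57

VSWR ≈ 5.09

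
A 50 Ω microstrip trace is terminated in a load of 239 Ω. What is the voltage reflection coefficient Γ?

Γ = 0.654

Γ = (Z_L − Z_0)/(Z_L + Z_0) = (239 − 50)/(239 + 50) = 189/289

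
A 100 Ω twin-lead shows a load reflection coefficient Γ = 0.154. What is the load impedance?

Z_L ≈ 136 Ω

Z_L = Z_0·(1 + Γ)/(1 − Γ) = 100·(1.15)/(0.846)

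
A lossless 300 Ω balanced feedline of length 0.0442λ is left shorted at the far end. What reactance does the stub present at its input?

X_in ≈ 85.5 Ω (inductive)

βl = 2π × 0.0442 = 15.9°
tan(βl) = 0.285
For a shorted stub, Z_in = jZ_0·tan(βl)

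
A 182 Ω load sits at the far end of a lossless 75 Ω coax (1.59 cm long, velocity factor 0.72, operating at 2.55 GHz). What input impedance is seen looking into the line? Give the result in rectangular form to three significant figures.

Z_in ≈ 35.2 − j25 Ω

λ = v/f = 0.72·c / 2.55 GHz = 0.0847 m
βl = 2π·l/λ = 2π × 0.188 = 67.6°
tan(βl) = tan(67.6°) = 2.42
Z_in = Z_0·(Z_L + jZ_0·tanβl)/(Z_0 + jZ_L·tanβl)
     = 75·(182 + j182)/(75 + j441)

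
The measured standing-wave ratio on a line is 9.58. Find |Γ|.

|Γ| = (S − 1)/(S + 1) = (9.58 − 1)/(9.58 + 1) = 8.58/10.6

|Γ| ≈ 0.811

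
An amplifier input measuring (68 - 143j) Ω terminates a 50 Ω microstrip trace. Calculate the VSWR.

Γ = (Z_L − Z_0)/(Z_L + Z_0) = (18 − j143)/(118 − j143)
|Γ| = 144/185 = 0.777
VSWR = (1 + |Γ|)/(1 − |Γ|) = 1.78/0.223

VSWR ≈ 7.98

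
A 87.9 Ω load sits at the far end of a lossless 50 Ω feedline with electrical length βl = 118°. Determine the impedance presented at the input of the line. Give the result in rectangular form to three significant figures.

Z_in ≈ 33.4 + j16.5 Ω

tan(βl) = tan(118°) = -1.88
Z_in = Z_0·(Z_L + jZ_0·tanβl)/(Z_0 + jZ_L·tanβl)
     = 50·(87.9 − j94)/(50 − j165)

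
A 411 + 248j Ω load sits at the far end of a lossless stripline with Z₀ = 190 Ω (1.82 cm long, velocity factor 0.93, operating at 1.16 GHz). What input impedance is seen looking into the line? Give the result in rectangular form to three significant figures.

λ = v/f = 0.93·c / 1.16 GHz = 0.241 m
βl = 2π·l/λ = 2π × 0.0757 = 27.2°
tan(βl) = tan(27.2°) = 0.515
Z_in = Z_0·(Z_L + jZ_0·tanβl)/(Z_0 + jZ_L·tanβl)
     = 190·(411 + j346)/(62.3 + j212)

Z_in ≈ 386 − j255 Ω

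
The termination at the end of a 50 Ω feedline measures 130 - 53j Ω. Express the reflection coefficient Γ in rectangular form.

Γ = (Z_L − Z_0)/(Z_L + Z_0) = (80 − j53)/(180 − j53)

Γ ≈ 0.489 − j0.151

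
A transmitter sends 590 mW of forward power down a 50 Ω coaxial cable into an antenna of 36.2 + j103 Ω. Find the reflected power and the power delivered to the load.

|Γ| = |(-13.8 + j103)/(86.2 + j103)| = 0.774
|Γ|² = 0.599
P_refl = |Γ|²·P_inc = 353 mW, P_del = (1 − |Γ|²)·P_inc = 237 mW

P_reflected ≈ 353 mW; P_delivered ≈ 237 mW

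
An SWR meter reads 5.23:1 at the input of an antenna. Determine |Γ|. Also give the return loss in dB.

|Γ| ≈ 0.679; return loss ≈ 3.36 dB

|Γ| = (S − 1)/(S + 1) = (5.23 − 1)/(5.23 + 1) = 4.23/6.23
RL = −20·log₁₀|Γ| = −20·log₁₀(0.679)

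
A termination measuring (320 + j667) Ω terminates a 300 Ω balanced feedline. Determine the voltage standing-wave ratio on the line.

Γ = (Z_L − Z_0)/(Z_L + Z_0) = (20 + j667)/(620 + j667)
|Γ| = 667/911 = 0.733
VSWR = (1 + |Γ|)/(1 − |Γ|) = 1.73/0.267

VSWR ≈ 6.48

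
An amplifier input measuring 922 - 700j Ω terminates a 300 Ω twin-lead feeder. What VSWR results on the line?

Γ = (Z_L − Z_0)/(Z_L + Z_0) = (622 − j700)/(1222 − j700)
|Γ| = 936/1410 = 0.665
VSWR = (1 + |Γ|)/(1 − |Γ|) = 1.66/0.335

VSWR ≈ 4.97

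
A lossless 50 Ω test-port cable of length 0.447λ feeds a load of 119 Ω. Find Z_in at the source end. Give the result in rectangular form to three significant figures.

Z_in ≈ 79.4 + j48.1 Ω

βl = 2π × 0.447 = 161°
tan(βl) = tan(161°) = -0.346
Z_in = Z_0·(Z_L + jZ_0·tanβl)/(Z_0 + jZ_L·tanβl)
     = 50·(119 − j17.3)/(50 − j41.2)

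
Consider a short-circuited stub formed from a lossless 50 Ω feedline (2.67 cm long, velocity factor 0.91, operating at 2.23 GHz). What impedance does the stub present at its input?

Z_in ≈ +j246 Ω

λ = v/f = 0.91·c / 2.23 GHz = 0.122 m
βl = 2π·l/λ = 2π × 0.218 = 78.5°
tan(βl) = 4.92
For a short-circuited stub, Z_in = jZ_0·tan(βl)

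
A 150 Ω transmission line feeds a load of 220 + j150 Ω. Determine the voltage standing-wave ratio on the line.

Γ = (Z_L − Z_0)/(Z_L + Z_0) = (70 + j150)/(370 + j150)
|Γ| = 166/399 = 0.415
VSWR = (1 + |Γ|)/(1 − |Γ|) = 1.41/0.585

VSWR ≈ 2.42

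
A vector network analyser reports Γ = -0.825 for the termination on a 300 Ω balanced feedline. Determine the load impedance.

Z_L = Z_0·(1 + Γ)/(1 − Γ) = 300·(0.175)/(1.82)

Z_L ≈ 28.8 Ω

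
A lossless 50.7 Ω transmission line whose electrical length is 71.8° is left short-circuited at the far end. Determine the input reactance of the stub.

tan(βl) = 3.04
For a short-circuited stub, Z_in = jZ_0·tan(βl)

X_in ≈ 154 Ω (inductive)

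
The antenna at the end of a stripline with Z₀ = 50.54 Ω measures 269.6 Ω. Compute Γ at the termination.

Γ = 0.684

Γ = (Z_L − Z_0)/(Z_L + Z_0) = (269.6 − 50.54)/(269.6 + 50.54) = 219.1/320.1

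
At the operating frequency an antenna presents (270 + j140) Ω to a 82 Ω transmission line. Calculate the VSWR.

Γ = (Z_L − Z_0)/(Z_L + Z_0) = (188 + j140)/(352 + j140)
|Γ| = 234/379 = 0.619
VSWR = (1 + |Γ|)/(1 − |Γ|) = 1.62/0.381

VSWR ≈ 4.25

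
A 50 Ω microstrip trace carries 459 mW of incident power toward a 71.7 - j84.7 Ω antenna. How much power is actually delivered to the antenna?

|Γ| = |(21.7 − j84.7)/(121.7 − j84.7)| = 0.59
|Γ|² = 0.348
P_refl = |Γ|²·P_inc = 160 mW, P_del = (1 − |Γ|²)·P_inc = 299 mW

P_delivered ≈ 299 mW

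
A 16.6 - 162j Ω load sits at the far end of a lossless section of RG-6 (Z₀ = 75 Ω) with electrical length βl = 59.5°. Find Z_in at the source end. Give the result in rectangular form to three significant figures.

Z_in ≈ 2.94 − j7.67 Ω

tan(βl) = tan(59.5°) = 1.7
Z_in = Z_0·(Z_L + jZ_0·tanβl)/(Z_0 + jZ_L·tanβl)
     = 75·(16.6 − j34.7)/(350 + j28.2)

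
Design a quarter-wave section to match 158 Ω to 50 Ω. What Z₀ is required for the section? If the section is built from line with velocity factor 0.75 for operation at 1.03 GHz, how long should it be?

Z_qwt ≈ 88.9 Ω; length ≈ 5.46 cm

Z_qwt = √(Z_0·R_L) = √(50 × 158) = √7900
λ = 0.75·c/f = 0.218 m, so l = λ/4 = 0.0546 m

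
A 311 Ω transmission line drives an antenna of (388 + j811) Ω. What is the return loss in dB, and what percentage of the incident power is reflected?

RL ≈ 2.37 dB; 57.9% of incident power reflected

Γ = (77 + j811)/(699 + j811), |Γ| = 0.761
RL = −20·log₁₀(0.761) = 2.37 dB
P_refl/P_inc = |Γ|² = 0.579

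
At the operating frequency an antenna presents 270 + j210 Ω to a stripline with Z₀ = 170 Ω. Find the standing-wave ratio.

VSWR ≈ 2.82

Γ = (Z_L − Z_0)/(Z_L + Z_0) = (100 + j210)/(440 + j210)
|Γ| = 233/488 = 0.477
VSWR = (1 + |Γ|)/(1 − |Γ|) = 1.48/0.523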